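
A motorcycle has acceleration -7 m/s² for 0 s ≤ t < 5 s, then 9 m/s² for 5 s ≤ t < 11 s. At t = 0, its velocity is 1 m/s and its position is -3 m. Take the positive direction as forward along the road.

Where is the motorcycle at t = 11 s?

On each constant-a segment, Δv = aΔt and Δx = v₀Δt + ½aΔt²; chain segment to segment.
0–5 s: v starts 1 m/s; Δx = 1·5 + ½·-7·5² = -82.5 m; v ends -34 m/s.
5–11 s: v starts -34 m/s; Δx = -34·6 + ½·9·6² = -42 m; v ends 20 m/s.
x(11) = -3 + Σ Δx = -127.5 m.

-127.5 m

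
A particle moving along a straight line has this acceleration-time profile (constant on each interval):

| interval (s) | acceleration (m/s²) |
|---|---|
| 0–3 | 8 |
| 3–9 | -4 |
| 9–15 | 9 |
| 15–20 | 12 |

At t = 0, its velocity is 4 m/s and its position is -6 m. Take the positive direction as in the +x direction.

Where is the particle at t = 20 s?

764 m

On each constant-a segment, Δv = aΔt and Δx = v₀Δt + ½aΔt²; chain segment to segment.
0–3 s: v starts 4 m/s; Δx = 4·3 + ½·8·3² = 48 m; v ends 28 m/s.
3–9 s: v starts 28 m/s; Δx = 28·6 + ½·-4·6² = 96 m; v ends 4 m/s.
9–15 s: v starts 4 m/s; Δx = 4·6 + ½·9·6² = 186 m; v ends 58 m/s.
15–20 s: v starts 58 m/s; Δx = 58·5 + ½·12·5² = 440 m; v ends 118 m/s.
x(20) = -6 + Σ Δx = 764 m.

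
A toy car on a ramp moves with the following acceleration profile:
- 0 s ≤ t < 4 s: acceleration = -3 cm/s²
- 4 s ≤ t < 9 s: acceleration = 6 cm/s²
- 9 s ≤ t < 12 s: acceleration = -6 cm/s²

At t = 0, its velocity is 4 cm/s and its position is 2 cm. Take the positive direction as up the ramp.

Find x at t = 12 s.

68 cm

On each constant-a segment, Δv = aΔt and Δx = v₀Δt + ½aΔt²; chain segment to segment.
0–4 s: v starts 4 cm/s; Δx = 4·4 + ½·-3·4² = -8 cm; v ends -8 cm/s.
4–9 s: v starts -8 cm/s; Δx = -8·5 + ½·6·5² = 35 cm; v ends 22 cm/s.
9–12 s: v starts 22 cm/s; Δx = 22·3 + ½·-6·3² = 39 cm; v ends 4 cm/s.
x(12) = 2 + Σ Δx = 68 cm.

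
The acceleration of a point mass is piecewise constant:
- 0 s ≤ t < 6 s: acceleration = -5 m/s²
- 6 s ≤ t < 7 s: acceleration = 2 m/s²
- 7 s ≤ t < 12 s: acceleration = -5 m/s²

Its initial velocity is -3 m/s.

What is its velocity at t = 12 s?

Δv equals the area under the a-t graph; then v = v₀ + Δv.
0–6 s: -5 × 6 = -30 m/s
6–7 s: 2 × 1 = 2 m/s
7–12 s: -5 × 5 = -25 m/s
Δv = -53 m/s, so v(12) = -3 + (-53) = -56 m/s.

-56 m/s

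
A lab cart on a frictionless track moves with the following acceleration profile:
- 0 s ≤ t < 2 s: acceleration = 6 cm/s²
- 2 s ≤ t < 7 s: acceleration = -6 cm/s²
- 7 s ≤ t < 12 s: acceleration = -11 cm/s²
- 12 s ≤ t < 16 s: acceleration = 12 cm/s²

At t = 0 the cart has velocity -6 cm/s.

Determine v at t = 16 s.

-31 cm/s

Δv equals the area under the a-t graph; then v = v₀ + Δv.
0–2 s: 6 × 2 = 12 cm/s
2–7 s: -6 × 5 = -30 cm/s
7–12 s: -11 × 5 = -55 cm/s
12–16 s: 12 × 4 = 48 cm/s
Δv = -25 cm/s, so v(16) = -6 + (-25) = -31 cm/s.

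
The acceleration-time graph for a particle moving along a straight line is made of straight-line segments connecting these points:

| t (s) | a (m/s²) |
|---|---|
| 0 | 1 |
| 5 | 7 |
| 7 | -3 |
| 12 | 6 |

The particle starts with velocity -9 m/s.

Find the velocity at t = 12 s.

Δv equals the area under the a-t graph; then v = v₀ + Δv.
0–5 s: ½(1 + 7)(5) = 20 m/s
5–7 s: ½(7 + -3)(2) = 4 m/s
7–12 s: ½(-3 + 6)(5) = 7.5 m/s
Δv = 31.5 m/s, so v(12) = -9 + (31.5) = 22.5 m/s.

22.5 m/s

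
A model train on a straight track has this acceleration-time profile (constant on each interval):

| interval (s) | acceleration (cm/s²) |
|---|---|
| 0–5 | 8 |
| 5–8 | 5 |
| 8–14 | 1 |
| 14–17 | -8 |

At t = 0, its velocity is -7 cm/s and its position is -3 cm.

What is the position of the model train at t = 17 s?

On each constant-a segment, Δv = aΔt and Δx = v₀Δt + ½aΔt²; chain segment to segment.
0–5 s: v starts -7 cm/s; Δx = -7·5 + ½·8·5² = 65 cm; v ends 33 cm/s.
5–8 s: v starts 33 cm/s; Δx = 33·3 + ½·5·3² = 121.5 cm; v ends 48 cm/s.
8–14 s: v starts 48 cm/s; Δx = 48·6 + ½·1·6² = 306 cm; v ends 54 cm/s.
14–17 s: v starts 54 cm/s; Δx = 54·3 + ½·-8·3² = 126 cm; v ends 30 cm/s.
x(17) = -3 + Σ Δx = 615.5 cm.

615.5 cm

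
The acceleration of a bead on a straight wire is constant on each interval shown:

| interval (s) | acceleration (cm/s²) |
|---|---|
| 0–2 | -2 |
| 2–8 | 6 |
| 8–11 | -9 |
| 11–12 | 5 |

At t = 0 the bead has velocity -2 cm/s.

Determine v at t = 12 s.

Δv equals the area under the a-t graph; then v = v₀ + Δv.
0–2 s: -2 × 2 = -4 cm/s
2–8 s: 6 × 6 = 36 cm/s
8–11 s: -9 × 3 = -27 cm/s
11–12 s: 5 × 1 = 5 cm/s
Δv = 10 cm/s, so v(12) = -2 + (10) = 8 cm/s.

8 cm/s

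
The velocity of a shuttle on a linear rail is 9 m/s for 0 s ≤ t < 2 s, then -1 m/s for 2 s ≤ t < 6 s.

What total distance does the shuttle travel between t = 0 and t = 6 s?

Distance (not displacement) is the total path length: add the absolute areas under v-t.
0–2 s: |9| × 2 = 18 m
2–6 s: |-1| × 4 = 4 m
Total distance = 22 m

22 m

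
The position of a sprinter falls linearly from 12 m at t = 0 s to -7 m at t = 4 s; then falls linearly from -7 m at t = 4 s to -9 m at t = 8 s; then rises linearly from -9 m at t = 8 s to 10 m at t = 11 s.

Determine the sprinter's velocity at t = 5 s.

-0.5 m/s

Velocity is the slope of the x-t graph on 4–8 s: (-9 − -7)/(8 − 4) = -0.5 m/s.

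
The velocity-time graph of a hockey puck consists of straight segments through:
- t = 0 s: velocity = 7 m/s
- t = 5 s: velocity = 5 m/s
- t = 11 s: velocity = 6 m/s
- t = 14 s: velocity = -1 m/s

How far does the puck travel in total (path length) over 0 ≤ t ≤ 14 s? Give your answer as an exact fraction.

Total distance travelled is ∫|v| dt — sum the magnitudes of each area piece.
0–5 s: |½(7 + 5)(5)| = 30 m
5–11 s: |½(5 + 6)(6)| = 33 m
11–14 s: v = 0 at t = 95/7 s; triangle areas 54/7 + 3/14 = 111/14 m
Total distance = 993/14 m

993/14 m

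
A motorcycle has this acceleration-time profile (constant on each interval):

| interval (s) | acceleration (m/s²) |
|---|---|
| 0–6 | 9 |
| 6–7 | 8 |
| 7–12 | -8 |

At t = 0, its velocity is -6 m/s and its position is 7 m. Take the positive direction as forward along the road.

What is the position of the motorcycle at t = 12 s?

On each constant-a segment, Δv = aΔt and Δx = v₀Δt + ½aΔt²; chain segment to segment.
0–6 s: v starts -6 m/s; Δx = -6·6 + ½·9·6² = 126 m; v ends 48 m/s.
6–7 s: v starts 48 m/s; Δx = 48·1 + ½·8·1² = 52 m; v ends 56 m/s.
7–12 s: v starts 56 m/s; Δx = 56·5 + ½·-8·5² = 180 m; v ends 16 m/s.
x(12) = 7 + Σ Δx = 365 m.

365 m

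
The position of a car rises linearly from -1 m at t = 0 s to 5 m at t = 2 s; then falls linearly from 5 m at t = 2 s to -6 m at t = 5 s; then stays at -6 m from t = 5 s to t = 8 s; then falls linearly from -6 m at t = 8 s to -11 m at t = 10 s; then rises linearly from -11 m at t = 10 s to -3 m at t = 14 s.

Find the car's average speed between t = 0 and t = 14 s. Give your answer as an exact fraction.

15/7 m/s

Average speed = (total path length)/(elapsed time); on a piecewise-linear x-t graph the path length is Σ|Δx|.
0–2 s: |Δx| = |5 − -1| = 6 m
2–5 s: |Δx| = |-6 − 5| = 11 m
5–8 s: |Δx| = |-6 − -6| = 0 m
8–10 s: |Δx| = |-11 − -6| = 5 m
10–14 s: |Δx| = |-3 − -11| = 8 m
Total path = 30 m; average speed = 30/14 = 15/7 m/s.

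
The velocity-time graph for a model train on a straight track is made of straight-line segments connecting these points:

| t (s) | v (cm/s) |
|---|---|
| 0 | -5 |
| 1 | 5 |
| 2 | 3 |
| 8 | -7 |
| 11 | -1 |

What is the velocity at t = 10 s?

-3 cm/s

On 8–11 s the graph is linear from -7 to -1 cm/s: v(10) = -7 + (-1 − -7)·(10 − 8)/(11 − 8) = -3 cm/s.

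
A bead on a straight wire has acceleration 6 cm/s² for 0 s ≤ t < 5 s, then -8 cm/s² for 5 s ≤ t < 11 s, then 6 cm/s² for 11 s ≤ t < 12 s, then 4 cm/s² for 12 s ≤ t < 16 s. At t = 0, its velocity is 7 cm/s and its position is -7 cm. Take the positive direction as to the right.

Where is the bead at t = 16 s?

On each constant-a segment, Δv = aΔt and Δx = v₀Δt + ½aΔt²; chain segment to segment.
0–5 s: v starts 7 cm/s; Δx = 7·5 + ½·6·5² = 110 cm; v ends 37 cm/s.
5–11 s: v starts 37 cm/s; Δx = 37·6 + ½·-8·6² = 78 cm; v ends -11 cm/s.
11–12 s: v starts -11 cm/s; Δx = -11·1 + ½·6·1² = -8 cm; v ends -5 cm/s.
12–16 s: v starts -5 cm/s; Δx = -5·4 + ½·4·4² = 12 cm; v ends 11 cm/s.
x(16) = -7 + Σ Δx = 185 cm.

185 cm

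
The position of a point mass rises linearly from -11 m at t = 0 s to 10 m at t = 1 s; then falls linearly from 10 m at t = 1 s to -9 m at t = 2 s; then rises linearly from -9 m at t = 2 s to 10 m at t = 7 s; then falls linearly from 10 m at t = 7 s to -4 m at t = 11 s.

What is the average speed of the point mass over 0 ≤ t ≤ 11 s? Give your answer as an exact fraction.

73/11 m/s

Average speed = (total path length)/(elapsed time); on a piecewise-linear x-t graph the path length is Σ|Δx|.
0–1 s: |Δx| = |10 − -11| = 21 m
1–2 s: |Δx| = |-9 − 10| = 19 m
2–7 s: |Δx| = |10 − -9| = 19 m
7–11 s: |Δx| = |-4 − 10| = 14 m
Total path = 73 m; average speed = 73/11 = 73/11 m/s.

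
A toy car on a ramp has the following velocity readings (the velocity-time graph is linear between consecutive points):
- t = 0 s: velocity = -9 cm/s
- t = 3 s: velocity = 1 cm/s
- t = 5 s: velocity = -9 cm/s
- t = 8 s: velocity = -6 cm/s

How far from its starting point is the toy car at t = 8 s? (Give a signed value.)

-42.5 cm

Net displacement equals the area under the velocity-time graph (areas below the axis count negative).
0–3 s: ½(-9 + 1)(3) = -12 cm
3–5 s: ½(1 + -9)(2) = -8 cm
5–8 s: ½(-9 + -6)(3) = -22.5 cm
Net displacement = -42.5 cm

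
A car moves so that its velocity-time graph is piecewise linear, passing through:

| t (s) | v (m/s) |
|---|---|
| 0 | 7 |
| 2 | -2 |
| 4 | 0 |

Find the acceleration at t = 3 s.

Acceleration is the slope of the v-t graph on 2–4 s: (0 − -2)/(4 − 2) = 1 m/s².

1 m/s²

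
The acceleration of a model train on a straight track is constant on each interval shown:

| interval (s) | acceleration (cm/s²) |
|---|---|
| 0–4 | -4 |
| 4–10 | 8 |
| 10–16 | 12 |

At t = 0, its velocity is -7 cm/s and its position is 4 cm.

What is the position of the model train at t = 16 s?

On each constant-a segment, Δv = aΔt and Δx = v₀Δt + ½aΔt²; chain segment to segment.
0–4 s: v starts -7 cm/s; Δx = -7·4 + ½·-4·4² = -60 cm; v ends -23 cm/s.
4–10 s: v starts -23 cm/s; Δx = -23·6 + ½·8·6² = 6 cm; v ends 25 cm/s.
10–16 s: v starts 25 cm/s; Δx = 25·6 + ½·12·6² = 366 cm; v ends 97 cm/s.
x(16) = 4 + Σ Δx = 316 cm.

316 cm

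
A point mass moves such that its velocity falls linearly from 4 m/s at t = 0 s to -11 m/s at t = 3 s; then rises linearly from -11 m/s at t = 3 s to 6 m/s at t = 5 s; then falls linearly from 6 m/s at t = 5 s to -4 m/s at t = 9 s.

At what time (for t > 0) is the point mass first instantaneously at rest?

t = 0.8 s

v changes sign on 0–3 s (from 4 to -11); the graph is linear there, so v = 0 at t = 0 + (-4)·(3 − 0)/(-11 − 4) = 0.8 s.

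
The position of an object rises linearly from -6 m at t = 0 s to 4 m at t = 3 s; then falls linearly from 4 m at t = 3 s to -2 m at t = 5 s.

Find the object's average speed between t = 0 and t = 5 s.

3.2 m/s

Average speed = (total path length)/(elapsed time); on a piecewise-linear x-t graph the path length is Σ|Δx|.
0–3 s: |Δx| = |4 − -6| = 10 m
3–5 s: |Δx| = |-2 − 4| = 6 m
Total path = 16 m; average speed = 16/5 = 3.2 m/s.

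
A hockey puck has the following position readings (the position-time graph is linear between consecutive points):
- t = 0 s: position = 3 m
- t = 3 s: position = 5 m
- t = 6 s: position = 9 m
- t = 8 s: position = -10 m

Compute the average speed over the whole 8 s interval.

Average speed = (total path length)/(elapsed time); on a piecewise-linear x-t graph the path length is Σ|Δx|.
0–3 s: |Δx| = |5 − 3| = 2 m
3–6 s: |Δx| = |9 − 5| = 4 m
6–8 s: |Δx| = |-10 − 9| = 19 m
Total path = 25 m; average speed = 25/8 = 3.125 m/s.

3.125 m/s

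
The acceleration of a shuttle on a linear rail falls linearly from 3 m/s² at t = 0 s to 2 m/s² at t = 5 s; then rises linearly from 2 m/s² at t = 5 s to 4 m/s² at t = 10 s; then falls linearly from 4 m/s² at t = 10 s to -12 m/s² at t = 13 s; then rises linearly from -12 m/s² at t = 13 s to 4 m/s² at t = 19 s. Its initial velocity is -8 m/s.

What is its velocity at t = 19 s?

-16.5 m/s

Δv equals the area under the a-t graph; then v = v₀ + Δv.
0–5 s: ½(3 + 2)(5) = 12.5 m/s
5–10 s: ½(2 + 4)(5) = 15 m/s
10–13 s: ½(4 + -12)(3) = -12 m/s
13–19 s: ½(-12 + 4)(6) = -24 m/s
Δv = -8.5 m/s, so v(19) = -8 + (-8.5) = -16.5 m/s.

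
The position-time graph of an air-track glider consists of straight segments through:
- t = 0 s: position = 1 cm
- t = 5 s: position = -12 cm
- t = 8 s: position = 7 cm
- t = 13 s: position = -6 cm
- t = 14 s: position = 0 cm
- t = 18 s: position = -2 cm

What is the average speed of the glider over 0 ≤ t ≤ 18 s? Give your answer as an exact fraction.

Average speed = (total path length)/(elapsed time); on a piecewise-linear x-t graph the path length is Σ|Δx|.
0–5 s: |Δx| = |-12 − 1| = 13 cm
5–8 s: |Δx| = |7 − -12| = 19 cm
8–13 s: |Δx| = |-6 − 7| = 13 cm
13–14 s: |Δx| = |0 − -6| = 6 cm
14–18 s: |Δx| = |-2 − 0| = 2 cm
Total path = 53 cm; average speed = 53/18 = 53/18 cm/s.

53/18 cm/s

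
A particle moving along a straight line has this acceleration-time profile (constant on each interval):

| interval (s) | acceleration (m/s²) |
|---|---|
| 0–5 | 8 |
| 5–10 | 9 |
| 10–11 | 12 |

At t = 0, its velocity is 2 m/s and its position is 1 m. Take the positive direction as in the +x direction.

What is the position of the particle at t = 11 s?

On each constant-a segment, Δv = aΔt and Δx = v₀Δt + ½aΔt²; chain segment to segment.
0–5 s: v starts 2 m/s; Δx = 2·5 + ½·8·5² = 110 m; v ends 42 m/s.
5–10 s: v starts 42 m/s; Δx = 42·5 + ½·9·5² = 322.5 m; v ends 87 m/s.
10–11 s: v starts 87 m/s; Δx = 87·1 + ½·12·1² = 93 m; v ends 99 m/s.
x(11) = 1 + Σ Δx = 526.5 m.

526.5 m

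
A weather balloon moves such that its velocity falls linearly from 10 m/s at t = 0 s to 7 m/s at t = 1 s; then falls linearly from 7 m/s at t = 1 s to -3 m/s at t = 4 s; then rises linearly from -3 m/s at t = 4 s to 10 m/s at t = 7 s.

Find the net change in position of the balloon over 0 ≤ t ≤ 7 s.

25 m

Displacement is the signed area under the v-t curve.
0–1 s: ½(10 + 7)(1) = 8.5 m
1–4 s: ½(7 + -3)(3) = 6 m
4–7 s: ½(-3 + 10)(3) = 10.5 m
Net displacement = 25 m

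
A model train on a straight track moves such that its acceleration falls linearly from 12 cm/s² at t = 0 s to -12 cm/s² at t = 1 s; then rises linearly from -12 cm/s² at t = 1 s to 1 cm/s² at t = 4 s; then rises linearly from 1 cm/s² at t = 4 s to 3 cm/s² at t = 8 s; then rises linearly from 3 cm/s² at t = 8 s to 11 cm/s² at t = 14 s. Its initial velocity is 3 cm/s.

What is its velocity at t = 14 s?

36.5 cm/s

Δv equals the area under the a-t graph; then v = v₀ + Δv.
0–1 s: ½(12 + -12)(1) = 0 cm/s
1–4 s: ½(-12 + 1)(3) = -16.5 cm/s
4–8 s: ½(1 + 3)(4) = 8 cm/s
8–14 s: ½(3 + 11)(6) = 42 cm/s
Δv = 33.5 cm/s, so v(14) = 3 + (33.5) = 36.5 cm/s.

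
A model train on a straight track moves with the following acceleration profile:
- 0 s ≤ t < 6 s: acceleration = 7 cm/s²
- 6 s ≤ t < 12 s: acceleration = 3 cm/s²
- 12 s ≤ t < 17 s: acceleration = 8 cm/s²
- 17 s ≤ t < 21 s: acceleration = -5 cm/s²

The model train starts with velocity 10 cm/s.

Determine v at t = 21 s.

90 cm/s

Δv equals the area under the a-t graph; then v = v₀ + Δv.
0–6 s: 7 × 6 = 42 cm/s
6–12 s: 3 × 6 = 18 cm/s
12–17 s: 8 × 5 = 40 cm/s
17–21 s: -5 × 4 = -20 cm/s
Δv = 80 cm/s, so v(21) = 10 + (80) = 90 cm/s.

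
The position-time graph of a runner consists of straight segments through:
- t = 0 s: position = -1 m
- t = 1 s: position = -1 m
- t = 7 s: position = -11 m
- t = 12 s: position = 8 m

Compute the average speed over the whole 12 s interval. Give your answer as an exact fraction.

Average speed = (total path length)/(elapsed time); on a piecewise-linear x-t graph the path length is Σ|Δx|.
0–1 s: |Δx| = |-1 − -1| = 0 m
1–7 s: |Δx| = |-11 − -1| = 10 m
7–12 s: |Δx| = |8 − -11| = 19 m
Total path = 29 m; average speed = 29/12 = 29/12 m/s.

29/12 m/s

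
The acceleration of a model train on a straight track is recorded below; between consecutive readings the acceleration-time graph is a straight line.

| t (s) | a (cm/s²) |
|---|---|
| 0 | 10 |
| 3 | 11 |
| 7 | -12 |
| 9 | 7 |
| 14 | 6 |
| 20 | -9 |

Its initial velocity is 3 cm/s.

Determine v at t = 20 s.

51 cm/s

Δv equals the area under the a-t graph; then v = v₀ + Δv.
0–3 s: ½(10 + 11)(3) = 31.5 cm/s
3–7 s: ½(11 + -12)(4) = -2 cm/s
7–9 s: ½(-12 + 7)(2) = -5 cm/s
9–14 s: ½(7 + 6)(5) = 32.5 cm/s
14–20 s: ½(6 + -9)(6) = -9 cm/s
Δv = 48 cm/s, so v(20) = 3 + (48) = 51 cm/s.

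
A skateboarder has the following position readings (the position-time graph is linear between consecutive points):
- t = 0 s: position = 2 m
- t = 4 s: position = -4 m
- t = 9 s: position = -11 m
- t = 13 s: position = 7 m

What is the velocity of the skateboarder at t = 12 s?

4.5 m/s

Velocity is the slope of the x-t graph on 9–13 s: (7 − -11)/(13 − 9) = 4.5 m/s.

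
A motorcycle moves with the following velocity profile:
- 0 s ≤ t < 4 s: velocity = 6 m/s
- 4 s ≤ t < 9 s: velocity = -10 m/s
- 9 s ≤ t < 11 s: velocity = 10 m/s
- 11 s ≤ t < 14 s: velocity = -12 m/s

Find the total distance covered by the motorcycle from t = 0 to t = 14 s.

130 m

Distance (not displacement) is the total path length: add the absolute areas under v-t.
0–4 s: |6| × 4 = 24 m
4–9 s: |-10| × 5 = 50 m
9–11 s: |10| × 2 = 20 m
11–14 s: |-12| × 3 = 36 m
Total distance = 130 m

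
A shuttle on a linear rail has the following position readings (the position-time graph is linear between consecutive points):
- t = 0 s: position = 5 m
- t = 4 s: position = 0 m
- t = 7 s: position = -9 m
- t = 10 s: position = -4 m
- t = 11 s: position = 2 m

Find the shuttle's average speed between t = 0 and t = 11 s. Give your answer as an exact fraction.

25/11 m/s

Average speed = (total path length)/(elapsed time); on a piecewise-linear x-t graph the path length is Σ|Δx|.
0–4 s: |Δx| = |0 − 5| = 5 m
4–7 s: |Δx| = |-9 − 0| = 9 m
7–10 s: |Δx| = |-4 − -9| = 5 m
10–11 s: |Δx| = |2 − -4| = 6 m
Total path = 25 m; average speed = 25/11 = 25/11 m/s.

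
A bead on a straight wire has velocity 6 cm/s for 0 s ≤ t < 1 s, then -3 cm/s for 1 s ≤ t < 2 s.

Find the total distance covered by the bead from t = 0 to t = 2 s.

Total distance travelled is ∫|v| dt — sum the magnitudes of each area piece.
0–1 s: |6| × 1 = 6 cm
1–2 s: |-3| × 1 = 3 cm
Total distance = 9 cm

9 cm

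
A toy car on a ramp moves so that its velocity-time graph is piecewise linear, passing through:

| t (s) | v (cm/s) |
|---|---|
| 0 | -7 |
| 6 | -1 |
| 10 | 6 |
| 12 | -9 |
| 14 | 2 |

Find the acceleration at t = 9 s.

1.75 cm/s²

Acceleration is the slope of the v-t graph on 6–10 s: (6 − -1)/(10 − 6) = 1.75 cm/s².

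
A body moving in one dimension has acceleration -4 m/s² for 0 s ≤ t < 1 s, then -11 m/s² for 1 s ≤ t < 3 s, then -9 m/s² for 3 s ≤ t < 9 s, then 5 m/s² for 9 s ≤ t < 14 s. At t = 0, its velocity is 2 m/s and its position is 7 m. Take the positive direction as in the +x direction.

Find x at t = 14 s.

-652.5 m

On each constant-a segment, Δv = aΔt and Δx = v₀Δt + ½aΔt²; chain segment to segment.
0–1 s: v starts 2 m/s; Δx = 2·1 + ½·-4·1² = 0 m; v ends -2 m/s.
1–3 s: v starts -2 m/s; Δx = -2·2 + ½·-11·2² = -26 m; v ends -24 m/s.
3–9 s: v starts -24 m/s; Δx = -24·6 + ½·-9·6² = -306 m; v ends -78 m/s.
9–14 s: v starts -78 m/s; Δx = -78·5 + ½·5·5² = -327.5 m; v ends -53 m/s.
x(14) = 7 + Σ Δx = -652.5 m.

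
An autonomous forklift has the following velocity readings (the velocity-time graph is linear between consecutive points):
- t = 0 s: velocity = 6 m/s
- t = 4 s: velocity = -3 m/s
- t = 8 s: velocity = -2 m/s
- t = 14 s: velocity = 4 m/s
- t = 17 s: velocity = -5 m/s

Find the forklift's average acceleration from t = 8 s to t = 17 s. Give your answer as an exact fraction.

Average acceleration = Δv/Δt = (-5 − -2)/(17 − 8) = -1/3 m/s².

-1/3 m/s²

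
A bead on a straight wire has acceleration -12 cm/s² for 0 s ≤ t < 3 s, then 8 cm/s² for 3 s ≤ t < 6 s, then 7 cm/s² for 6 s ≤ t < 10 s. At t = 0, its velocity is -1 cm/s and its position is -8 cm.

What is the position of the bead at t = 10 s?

-136 cm

On each constant-a segment, Δv = aΔt and Δx = v₀Δt + ½aΔt²; chain segment to segment.
0–3 s: v starts -1 cm/s; Δx = -1·3 + ½·-12·3² = -57 cm; v ends -37 cm/s.
3–6 s: v starts -37 cm/s; Δx = -37·3 + ½·8·3² = -75 cm; v ends -13 cm/s.
6–10 s: v starts -13 cm/s; Δx = -13·4 + ½·7·4² = 4 cm; v ends 15 cm/s.
x(10) = -8 + Σ Δx = -136 cm.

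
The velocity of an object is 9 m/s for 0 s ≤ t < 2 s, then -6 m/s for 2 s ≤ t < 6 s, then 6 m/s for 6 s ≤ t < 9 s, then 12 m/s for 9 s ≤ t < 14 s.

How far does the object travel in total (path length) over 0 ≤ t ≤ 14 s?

120 m

Total distance travelled is ∫|v| dt — sum the magnitudes of each area piece.
0–2 s: |9| × 2 = 18 m
2–6 s: |-6| × 4 = 24 m
6–9 s: |6| × 3 = 18 m
9–14 s: |12| × 5 = 60 m
Total distance = 120 m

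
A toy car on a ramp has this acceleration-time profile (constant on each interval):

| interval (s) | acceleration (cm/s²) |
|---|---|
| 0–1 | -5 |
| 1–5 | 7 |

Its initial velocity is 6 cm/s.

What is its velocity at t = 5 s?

29 cm/s

Δv equals the area under the a-t graph; then v = v₀ + Δv.
0–1 s: -5 × 1 = -5 cm/s
1–5 s: 7 × 4 = 28 cm/s
Δv = 23 cm/s, so v(5) = 6 + (23) = 29 cm/s.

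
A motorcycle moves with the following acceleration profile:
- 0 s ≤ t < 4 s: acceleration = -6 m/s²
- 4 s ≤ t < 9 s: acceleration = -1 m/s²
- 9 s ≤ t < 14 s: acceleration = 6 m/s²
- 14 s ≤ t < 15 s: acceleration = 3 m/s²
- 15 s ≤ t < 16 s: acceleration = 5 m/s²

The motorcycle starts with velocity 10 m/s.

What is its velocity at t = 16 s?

Δv equals the area under the a-t graph; then v = v₀ + Δv.
0–4 s: -6 × 4 = -24 m/s
4–9 s: -1 × 5 = -5 m/s
9–14 s: 6 × 5 = 30 m/s
14–15 s: 3 × 1 = 3 m/s
15–16 s: 5 × 1 = 5 m/s
Δv = 9 m/s, so v(16) = 10 + (9) = 19 m/s.

19 m/s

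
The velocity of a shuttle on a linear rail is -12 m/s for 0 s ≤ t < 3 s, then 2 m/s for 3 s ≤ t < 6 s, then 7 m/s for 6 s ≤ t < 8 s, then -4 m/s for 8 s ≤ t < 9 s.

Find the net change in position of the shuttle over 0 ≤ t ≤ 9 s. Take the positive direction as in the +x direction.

-20 m

Net displacement equals the area under the velocity-time graph (areas below the axis count negative).
0–3 s: -12 × 3 = -36 m
3–6 s: 2 × 3 = 6 m
6–8 s: 7 × 2 = 14 m
8–9 s: -4 × 1 = -4 m
Net displacement = -20 m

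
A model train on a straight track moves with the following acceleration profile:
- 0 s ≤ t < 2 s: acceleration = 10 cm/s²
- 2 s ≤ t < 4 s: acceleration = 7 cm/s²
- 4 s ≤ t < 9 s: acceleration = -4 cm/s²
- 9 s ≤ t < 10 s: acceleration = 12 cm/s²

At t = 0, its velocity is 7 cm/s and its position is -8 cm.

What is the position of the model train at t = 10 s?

276 cm

On each constant-a segment, Δv = aΔt and Δx = v₀Δt + ½aΔt²; chain segment to segment.
0–2 s: v starts 7 cm/s; Δx = 7·2 + ½·10·2² = 34 cm; v ends 27 cm/s.
2–4 s: v starts 27 cm/s; Δx = 27·2 + ½·7·2² = 68 cm; v ends 41 cm/s.
4–9 s: v starts 41 cm/s; Δx = 41·5 + ½·-4·5² = 155 cm; v ends 21 cm/s.
9–10 s: v starts 21 cm/s; Δx = 21·1 + ½·12·1² = 27 cm; v ends 33 cm/s.
x(10) = -8 + Σ Δx = 276 cm.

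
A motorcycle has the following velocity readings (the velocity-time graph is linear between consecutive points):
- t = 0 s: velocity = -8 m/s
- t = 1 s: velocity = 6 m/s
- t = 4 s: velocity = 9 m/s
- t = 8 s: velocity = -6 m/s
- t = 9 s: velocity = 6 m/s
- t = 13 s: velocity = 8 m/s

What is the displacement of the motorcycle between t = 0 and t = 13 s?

Net displacement equals the area under the velocity-time graph (areas below the axis count negative).
0–1 s: ½(-8 + 6)(1) = -1 m
1–4 s: ½(6 + 9)(3) = 22.5 m
4–8 s: ½(9 + -6)(4) = 6 m
8–9 s: ½(-6 + 6)(1) = 0 m
9–13 s: ½(6 + 8)(4) = 28 m
Net displacement = 55.5 m

55.5 m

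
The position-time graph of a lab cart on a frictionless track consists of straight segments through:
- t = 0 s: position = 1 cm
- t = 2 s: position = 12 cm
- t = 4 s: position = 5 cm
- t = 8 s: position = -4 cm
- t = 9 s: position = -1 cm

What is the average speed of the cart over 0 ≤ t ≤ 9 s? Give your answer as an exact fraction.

Average speed = (total path length)/(elapsed time); on a piecewise-linear x-t graph the path length is Σ|Δx|.
0–2 s: |Δx| = |12 − 1| = 11 cm
2–4 s: |Δx| = |5 − 12| = 7 cm
4–8 s: |Δx| = |-4 − 5| = 9 cm
8–9 s: |Δx| = |-1 − -4| = 3 cm
Total path = 30 cm; average speed = 30/9 = 10/3 cm/s.

10/3 cm/s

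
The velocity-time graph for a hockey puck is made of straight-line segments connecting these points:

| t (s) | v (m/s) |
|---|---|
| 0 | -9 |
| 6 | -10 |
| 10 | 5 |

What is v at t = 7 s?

-6.25 m/s

On 6–10 s the graph is linear from -10 to 5 m/s: v(7) = -10 + (5 − -10)·(7 − 6)/(10 − 6) = -6.25 m/s.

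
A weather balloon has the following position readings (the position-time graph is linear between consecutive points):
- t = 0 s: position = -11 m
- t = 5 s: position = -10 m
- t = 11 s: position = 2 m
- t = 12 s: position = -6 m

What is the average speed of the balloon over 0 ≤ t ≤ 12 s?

1.75 m/s

Average speed = (total path length)/(elapsed time); on a piecewise-linear x-t graph the path length is Σ|Δx|.
0–5 s: |Δx| = |-10 − -11| = 1 m
5–11 s: |Δx| = |2 − -10| = 12 m
11–12 s: |Δx| = |-6 − 2| = 8 m
Total path = 21 m; average speed = 21/12 = 1.75 m/s.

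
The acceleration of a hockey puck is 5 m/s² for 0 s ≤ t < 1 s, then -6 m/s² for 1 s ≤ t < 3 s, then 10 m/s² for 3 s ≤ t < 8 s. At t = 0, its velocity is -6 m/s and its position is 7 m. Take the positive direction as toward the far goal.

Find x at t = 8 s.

On each constant-a segment, Δv = aΔt and Δx = v₀Δt + ½aΔt²; chain segment to segment.
0–1 s: v starts -6 m/s; Δx = -6·1 + ½·5·1² = -3.5 m; v ends -1 m/s.
1–3 s: v starts -1 m/s; Δx = -1·2 + ½·-6·2² = -14 m; v ends -13 m/s.
3–8 s: v starts -13 m/s; Δx = -13·5 + ½·10·5² = 60 m; v ends 37 m/s.
x(8) = 7 + Σ Δx = 49.5 m.

49.5 m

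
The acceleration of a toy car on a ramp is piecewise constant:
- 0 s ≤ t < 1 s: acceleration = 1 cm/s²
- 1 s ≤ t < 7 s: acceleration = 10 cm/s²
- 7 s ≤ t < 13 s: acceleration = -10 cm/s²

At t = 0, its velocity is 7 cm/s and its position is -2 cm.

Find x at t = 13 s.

On each constant-a segment, Δv = aΔt and Δx = v₀Δt + ½aΔt²; chain segment to segment.
0–1 s: v starts 7 cm/s; Δx = 7·1 + ½·1·1² = 7.5 cm; v ends 8 cm/s.
1–7 s: v starts 8 cm/s; Δx = 8·6 + ½·10·6² = 228 cm; v ends 68 cm/s.
7–13 s: v starts 68 cm/s; Δx = 68·6 + ½·-10·6² = 228 cm; v ends 8 cm/s.
x(13) = -2 + Σ Δx = 461.5 cm.

461.5 cm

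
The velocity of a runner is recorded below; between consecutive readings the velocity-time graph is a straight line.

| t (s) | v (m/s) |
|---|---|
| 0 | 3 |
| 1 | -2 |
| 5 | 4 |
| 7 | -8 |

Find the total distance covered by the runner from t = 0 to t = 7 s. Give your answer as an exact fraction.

Distance (not displacement) is the total path length: add the absolute areas under v-t.
0–1 s: v = 0 at t = 0.6 s; triangle areas 0.9 + 0.4 = 1.3 m
1–5 s: v = 0 at t = 7/3 s; triangle areas 4/3 + 16/3 = 20/3 m
5–7 s: v = 0 at t = 17/3 s; triangle areas 4/3 + 16/3 = 20/3 m
Total distance = 439/30 m

439/30 m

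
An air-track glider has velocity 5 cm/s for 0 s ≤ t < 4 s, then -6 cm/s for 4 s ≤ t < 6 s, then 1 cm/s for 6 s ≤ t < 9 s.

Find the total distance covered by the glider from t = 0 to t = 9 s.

Total distance travelled is ∫|v| dt — sum the magnitudes of each area piece.
0–4 s: |5| × 4 = 20 cm
4–6 s: |-6| × 2 = 12 cm
6–9 s: |1| × 3 = 3 cm
Total distance = 35 cm

35 cm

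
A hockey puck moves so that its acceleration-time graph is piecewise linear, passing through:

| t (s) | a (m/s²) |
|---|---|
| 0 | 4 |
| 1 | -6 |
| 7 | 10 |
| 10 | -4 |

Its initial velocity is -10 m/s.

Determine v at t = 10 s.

Δv equals the area under the a-t graph; then v = v₀ + Δv.
0–1 s: ½(4 + -6)(1) = -1 m/s
1–7 s: ½(-6 + 10)(6) = 12 m/s
7–10 s: ½(10 + -4)(3) = 9 m/s
Δv = 20 m/s, so v(10) = -10 + (20) = 10 m/s.

10 m/s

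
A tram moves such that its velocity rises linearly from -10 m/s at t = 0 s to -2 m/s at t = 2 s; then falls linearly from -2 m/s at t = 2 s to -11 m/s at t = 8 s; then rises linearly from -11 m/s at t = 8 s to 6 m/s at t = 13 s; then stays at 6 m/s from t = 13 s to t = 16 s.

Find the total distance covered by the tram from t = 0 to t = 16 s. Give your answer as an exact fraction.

Total distance travelled is ∫|v| dt — sum the magnitudes of each area piece.
0–2 s: |½(-10 + -2)(2)| = 12 m
2–8 s: |½(-2 + -11)(6)| = 39 m
8–13 s: v = 0 at t = 191/17 s; triangle areas 605/34 + 90/17 = 785/34 m
13–16 s: |6| × 3 = 18 m
Total distance = 3131/34 m

3131/34 m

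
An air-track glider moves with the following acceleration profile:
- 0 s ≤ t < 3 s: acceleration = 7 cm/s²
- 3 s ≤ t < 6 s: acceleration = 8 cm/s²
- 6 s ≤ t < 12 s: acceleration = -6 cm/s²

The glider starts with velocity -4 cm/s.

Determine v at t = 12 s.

Δv equals the area under the a-t graph; then v = v₀ + Δv.
0–3 s: 7 × 3 = 21 cm/s
3–6 s: 8 × 3 = 24 cm/s
6–12 s: -6 × 6 = -36 cm/s
Δv = 9 cm/s, so v(12) = -4 + (9) = 5 cm/s.

5 cm/s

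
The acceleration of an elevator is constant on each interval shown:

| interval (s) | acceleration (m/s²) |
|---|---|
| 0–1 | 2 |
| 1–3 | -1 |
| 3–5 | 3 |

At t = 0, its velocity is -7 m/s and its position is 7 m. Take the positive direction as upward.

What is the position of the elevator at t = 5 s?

On each constant-a segment, Δv = aΔt and Δx = v₀Δt + ½aΔt²; chain segment to segment.
0–1 s: v starts -7 m/s; Δx = -7·1 + ½·2·1² = -6 m; v ends -5 m/s.
1–3 s: v starts -5 m/s; Δx = -5·2 + ½·-1·2² = -12 m; v ends -7 m/s.
3–5 s: v starts -7 m/s; Δx = -7·2 + ½·3·2² = -8 m; v ends -1 m/s.
x(5) = 7 + Σ Δx = -19 m.

-19 m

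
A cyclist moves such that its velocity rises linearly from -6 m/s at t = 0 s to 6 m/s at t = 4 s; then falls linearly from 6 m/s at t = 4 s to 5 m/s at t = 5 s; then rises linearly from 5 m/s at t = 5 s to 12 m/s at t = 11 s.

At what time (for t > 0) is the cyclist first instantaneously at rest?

v changes sign on 0–4 s (from -6 to 6); the graph is linear there, so v = 0 at t = 0 + (6)·(4 − 0)/(6 − -6) = 2 s.

t = 2 s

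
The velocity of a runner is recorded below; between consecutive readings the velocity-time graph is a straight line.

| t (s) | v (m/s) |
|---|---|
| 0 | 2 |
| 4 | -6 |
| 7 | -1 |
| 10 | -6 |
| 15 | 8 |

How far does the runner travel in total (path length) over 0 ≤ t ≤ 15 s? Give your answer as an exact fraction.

Total distance travelled is ∫|v| dt — sum the magnitudes of each area piece.
0–4 s: v = 0 at t = 1 s; triangle areas 1 + 9 = 10 m
4–7 s: |½(-6 + -1)(3)| = 10.5 m
7–10 s: |½(-1 + -6)(3)| = 10.5 m
10–15 s: v = 0 at t = 85/7 s; triangle areas 45/7 + 80/7 = 125/7 m
Total distance = 342/7 m

342/7 m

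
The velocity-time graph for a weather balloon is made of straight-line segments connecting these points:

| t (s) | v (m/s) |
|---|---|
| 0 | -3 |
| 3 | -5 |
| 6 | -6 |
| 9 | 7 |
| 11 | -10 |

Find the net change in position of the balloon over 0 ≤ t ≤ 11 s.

Displacement is the signed area under the v-t curve.
0–3 s: ½(-3 + -5)(3) = -12 m
3–6 s: ½(-5 + -6)(3) = -16.5 m
6–9 s: ½(-6 + 7)(3) = 1.5 m
9–11 s: ½(7 + -10)(2) = -3 m
Net displacement = -30 m

-30 m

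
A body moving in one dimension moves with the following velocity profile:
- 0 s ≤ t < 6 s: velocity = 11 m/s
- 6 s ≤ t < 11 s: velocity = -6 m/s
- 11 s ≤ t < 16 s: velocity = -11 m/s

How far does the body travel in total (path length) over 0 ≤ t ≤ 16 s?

151 m

Distance (not displacement) is the total path length: add the absolute areas under v-t.
0–6 s: |11| × 6 = 66 m
6–11 s: |-6| × 5 = 30 m
11–16 s: |-11| × 5 = 55 m
Total distance = 151 m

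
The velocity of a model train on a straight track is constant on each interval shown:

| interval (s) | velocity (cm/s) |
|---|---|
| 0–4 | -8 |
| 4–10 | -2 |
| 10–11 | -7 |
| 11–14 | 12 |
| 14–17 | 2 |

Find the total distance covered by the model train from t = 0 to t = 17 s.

Total distance travelled is ∫|v| dt — sum the magnitudes of each area piece.
0–4 s: |-8| × 4 = 32 cm
4–10 s: |-2| × 6 = 12 cm
10–11 s: |-7| × 1 = 7 cm
11–14 s: |12| × 3 = 36 cm
14–17 s: |2| × 3 = 6 cm
Total distance = 93 cm

93 cm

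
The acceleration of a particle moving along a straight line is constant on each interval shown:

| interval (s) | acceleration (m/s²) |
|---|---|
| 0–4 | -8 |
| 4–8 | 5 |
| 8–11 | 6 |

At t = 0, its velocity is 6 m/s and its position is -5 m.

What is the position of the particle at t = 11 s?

On each constant-a segment, Δv = aΔt and Δx = v₀Δt + ½aΔt²; chain segment to segment.
0–4 s: v starts 6 m/s; Δx = 6·4 + ½·-8·4² = -40 m; v ends -26 m/s.
4–8 s: v starts -26 m/s; Δx = -26·4 + ½·5·4² = -64 m; v ends -6 m/s.
8–11 s: v starts -6 m/s; Δx = -6·3 + ½·6·3² = 9 m; v ends 12 m/s.
x(11) = -5 + Σ Δx = -100 m.

-100 m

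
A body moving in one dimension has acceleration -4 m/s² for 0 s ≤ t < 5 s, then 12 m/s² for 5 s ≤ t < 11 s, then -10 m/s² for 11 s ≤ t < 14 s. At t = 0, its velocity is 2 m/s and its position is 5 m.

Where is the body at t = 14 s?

On each constant-a segment, Δv = aΔt and Δx = v₀Δt + ½aΔt²; chain segment to segment.
0–5 s: v starts 2 m/s; Δx = 2·5 + ½·-4·5² = -40 m; v ends -18 m/s.
5–11 s: v starts -18 m/s; Δx = -18·6 + ½·12·6² = 108 m; v ends 54 m/s.
11–14 s: v starts 54 m/s; Δx = 54·3 + ½·-10·3² = 117 m; v ends 24 m/s.
x(14) = 5 + Σ Δx = 190 m.

190 m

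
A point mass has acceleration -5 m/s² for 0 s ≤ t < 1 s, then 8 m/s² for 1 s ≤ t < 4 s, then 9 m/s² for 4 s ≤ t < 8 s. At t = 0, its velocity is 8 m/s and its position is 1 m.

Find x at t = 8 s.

231.5 m

On each constant-a segment, Δv = aΔt and Δx = v₀Δt + ½aΔt²; chain segment to segment.
0–1 s: v starts 8 m/s; Δx = 8·1 + ½·-5·1² = 5.5 m; v ends 3 m/s.
1–4 s: v starts 3 m/s; Δx = 3·3 + ½·8·3² = 45 m; v ends 27 m/s.
4–8 s: v starts 27 m/s; Δx = 27·4 + ½·9·4² = 180 m; v ends 63 m/s.
x(8) = 1 + Σ Δx = 231.5 m.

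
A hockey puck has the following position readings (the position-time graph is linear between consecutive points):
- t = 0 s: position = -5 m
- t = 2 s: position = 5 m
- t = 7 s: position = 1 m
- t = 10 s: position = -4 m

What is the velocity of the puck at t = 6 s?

Velocity is the slope of the x-t graph on 2–7 s: (1 − 5)/(7 − 2) = -0.8 m/s.

-0.8 m/s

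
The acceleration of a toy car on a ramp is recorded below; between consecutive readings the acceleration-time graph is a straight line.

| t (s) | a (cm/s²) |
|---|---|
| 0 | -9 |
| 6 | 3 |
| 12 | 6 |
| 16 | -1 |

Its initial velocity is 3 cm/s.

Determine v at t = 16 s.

Δv equals the area under the a-t graph; then v = v₀ + Δv.
0–6 s: ½(-9 + 3)(6) = -18 cm/s
6–12 s: ½(3 + 6)(6) = 27 cm/s
12–16 s: ½(6 + -1)(4) = 10 cm/s
Δv = 19 cm/s, so v(16) = 3 + (19) = 22 cm/s.

22 cm/s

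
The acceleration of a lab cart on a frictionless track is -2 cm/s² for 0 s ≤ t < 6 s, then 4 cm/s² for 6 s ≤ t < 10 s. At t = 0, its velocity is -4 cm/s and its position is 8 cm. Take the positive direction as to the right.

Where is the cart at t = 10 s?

-84 cm

On each constant-a segment, Δv = aΔt and Δx = v₀Δt + ½aΔt²; chain segment to segment.
0–6 s: v starts -4 cm/s; Δx = -4·6 + ½·-2·6² = -60 cm; v ends -16 cm/s.
6–10 s: v starts -16 cm/s; Δx = -16·4 + ½·4·4² = -32 cm; v ends 0 cm/s.
x(10) = 8 + Σ Δx = -84 cm.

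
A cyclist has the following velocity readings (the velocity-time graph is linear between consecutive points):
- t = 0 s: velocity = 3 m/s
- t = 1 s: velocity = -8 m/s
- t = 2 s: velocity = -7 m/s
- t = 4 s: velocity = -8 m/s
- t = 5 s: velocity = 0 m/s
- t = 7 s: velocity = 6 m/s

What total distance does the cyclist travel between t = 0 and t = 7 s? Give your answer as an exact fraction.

394/11 m

Distance (not displacement) is the total path length: add the absolute areas under v-t.
0–1 s: v = 0 at t = 3/11 s; triangle areas 9/22 + 32/11 = 73/22 m
1–2 s: |½(-8 + -7)(1)| = 7.5 m
2–4 s: |½(-7 + -8)(2)| = 15 m
4–5 s: |½(-8 + 0)(1)| = 4 m
5–7 s: |½(0 + 6)(2)| = 6 m
Total distance = 394/11 m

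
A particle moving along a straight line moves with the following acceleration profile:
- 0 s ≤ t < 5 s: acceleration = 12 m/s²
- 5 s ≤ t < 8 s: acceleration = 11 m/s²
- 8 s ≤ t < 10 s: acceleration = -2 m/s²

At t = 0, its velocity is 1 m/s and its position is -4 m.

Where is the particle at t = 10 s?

567.5 m

On each constant-a segment, Δv = aΔt and Δx = v₀Δt + ½aΔt²; chain segment to segment.
0–5 s: v starts 1 m/s; Δx = 1·5 + ½·12·5² = 155 m; v ends 61 m/s.
5–8 s: v starts 61 m/s; Δx = 61·3 + ½·11·3² = 232.5 m; v ends 94 m/s.
8–10 s: v starts 94 m/s; Δx = 94·2 + ½·-2·2² = 184 m; v ends 90 m/s.
x(10) = -4 + Σ Δx = 567.5 m.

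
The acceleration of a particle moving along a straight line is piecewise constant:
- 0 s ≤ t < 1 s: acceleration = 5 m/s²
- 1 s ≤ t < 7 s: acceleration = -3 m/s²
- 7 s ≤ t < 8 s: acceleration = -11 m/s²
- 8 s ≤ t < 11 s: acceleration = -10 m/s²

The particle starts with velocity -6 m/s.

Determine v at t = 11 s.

Δv equals the area under the a-t graph; then v = v₀ + Δv.
0–1 s: 5 × 1 = 5 m/s
1–7 s: -3 × 6 = -18 m/s
7–8 s: -11 × 1 = -11 m/s
8–11 s: -10 × 3 = -30 m/s
Δv = -54 m/s, so v(11) = -6 + (-54) = -60 m/s.

-60 m/s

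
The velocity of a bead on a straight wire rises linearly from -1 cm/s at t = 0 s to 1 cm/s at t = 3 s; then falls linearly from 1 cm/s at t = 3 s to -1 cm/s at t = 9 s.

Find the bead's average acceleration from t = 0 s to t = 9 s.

Average acceleration = Δv/Δt = (-1 − -1)/(9 − 0) = 0 cm/s².

0 cm/s²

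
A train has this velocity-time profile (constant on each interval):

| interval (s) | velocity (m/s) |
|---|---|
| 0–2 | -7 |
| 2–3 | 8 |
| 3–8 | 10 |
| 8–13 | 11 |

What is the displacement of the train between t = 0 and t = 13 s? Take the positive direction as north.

99 m

Net displacement equals the area under the velocity-time graph (areas below the axis count negative).
0–2 s: -7 × 2 = -14 m
2–3 s: 8 × 1 = 8 m
3–8 s: 10 × 5 = 50 m
8–13 s: 11 × 5 = 55 m
Net displacement = 99 m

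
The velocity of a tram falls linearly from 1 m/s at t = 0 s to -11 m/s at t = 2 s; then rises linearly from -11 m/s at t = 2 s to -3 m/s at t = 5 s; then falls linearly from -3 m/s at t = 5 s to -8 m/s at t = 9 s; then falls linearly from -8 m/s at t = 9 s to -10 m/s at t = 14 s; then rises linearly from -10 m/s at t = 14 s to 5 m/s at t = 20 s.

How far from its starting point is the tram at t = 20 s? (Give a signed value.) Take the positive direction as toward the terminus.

-113 m

Displacement is the signed area under the v-t curve.
0–2 s: ½(1 + -11)(2) = -10 m
2–5 s: ½(-11 + -3)(3) = -21 m
5–9 s: ½(-3 + -8)(4) = -22 m
9–14 s: ½(-8 + -10)(5) = -45 m
14–20 s: ½(-10 + 5)(6) = -15 m
Net displacement = -113 m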